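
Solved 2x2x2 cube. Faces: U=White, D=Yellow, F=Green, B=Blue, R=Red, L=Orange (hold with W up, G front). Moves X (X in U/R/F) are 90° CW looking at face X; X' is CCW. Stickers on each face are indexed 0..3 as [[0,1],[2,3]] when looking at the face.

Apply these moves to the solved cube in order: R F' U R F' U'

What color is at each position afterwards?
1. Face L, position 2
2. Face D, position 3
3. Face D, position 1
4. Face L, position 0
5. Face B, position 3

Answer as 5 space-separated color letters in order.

Answer: O O W G B

Derivation:
After move 1 (R): R=RRRR U=WGWG F=GYGY D=YBYB B=WBWB
After move 2 (F'): F=YYGG U=WGRR R=BRYR D=OOYB L=OGOW
After move 3 (U): U=RWRG F=BRGG R=WBYR B=OGWB L=YYOW
After move 4 (R): R=YWRB U=RRRG F=BOGB D=OWYO B=GGWB
After move 5 (F'): F=OBBG U=RRYR R=WWOB D=YWYO L=YGOR
After move 6 (U'): U=RRRY F=YGBG R=OBOB B=WWWB L=GGOR
Query 1: L[2] = O
Query 2: D[3] = O
Query 3: D[1] = W
Query 4: L[0] = G
Query 5: B[3] = B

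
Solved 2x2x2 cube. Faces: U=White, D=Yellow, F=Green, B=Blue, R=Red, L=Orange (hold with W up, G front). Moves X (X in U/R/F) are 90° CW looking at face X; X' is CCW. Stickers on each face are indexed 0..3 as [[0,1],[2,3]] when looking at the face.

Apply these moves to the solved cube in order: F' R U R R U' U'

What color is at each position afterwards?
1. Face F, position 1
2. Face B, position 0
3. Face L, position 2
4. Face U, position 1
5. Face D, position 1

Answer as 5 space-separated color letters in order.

After move 1 (F'): F=GGGG U=WWRR R=YRYR D=OOYY L=OWOW
After move 2 (R): R=YYRR U=WGRG F=GOGY D=OBYB B=RBWB
After move 3 (U): U=RWGG F=YYGY R=RBRR B=OWWB L=GOOW
After move 4 (R): R=RRRB U=RYGY F=YBGB D=OWYO B=GWWB
After move 5 (R): R=RRBR U=RBGB F=YWGO D=OWYG B=YWYB
After move 6 (U'): U=BBRG F=GOGO R=YWBR B=RRYB L=YWOW
After move 7 (U'): U=BGBR F=YWGO R=GOBR B=YWYB L=RROW
Query 1: F[1] = W
Query 2: B[0] = Y
Query 3: L[2] = O
Query 4: U[1] = G
Query 5: D[1] = W

Answer: W Y O G W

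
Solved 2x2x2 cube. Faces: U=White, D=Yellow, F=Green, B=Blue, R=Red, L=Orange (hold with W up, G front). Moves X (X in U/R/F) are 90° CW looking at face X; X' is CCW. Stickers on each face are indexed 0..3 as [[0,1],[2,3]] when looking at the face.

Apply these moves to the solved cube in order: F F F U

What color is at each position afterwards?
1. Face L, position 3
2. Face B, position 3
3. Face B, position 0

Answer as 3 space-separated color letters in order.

Answer: W B O

Derivation:
After move 1 (F): F=GGGG U=WWOO R=WRWR D=RRYY L=OYOY
After move 2 (F): F=GGGG U=WWYY R=OROR D=WWYY L=OROR
After move 3 (F): F=GGGG U=WWRR R=YRYR D=OOYY L=OWOW
After move 4 (U): U=RWRW F=YRGG R=BBYR B=OWBB L=GGOW
Query 1: L[3] = W
Query 2: B[3] = B
Query 3: B[0] = O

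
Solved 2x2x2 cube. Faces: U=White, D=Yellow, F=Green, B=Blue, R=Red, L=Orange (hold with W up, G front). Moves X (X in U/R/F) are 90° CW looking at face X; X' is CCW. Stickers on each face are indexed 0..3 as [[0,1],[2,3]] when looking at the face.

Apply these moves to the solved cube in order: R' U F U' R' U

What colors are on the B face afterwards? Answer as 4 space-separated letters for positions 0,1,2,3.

Answer: O O Y B

Derivation:
After move 1 (R'): R=RRRR U=WBWB F=GWGW D=YGYG B=YBYB
After move 2 (U): U=WWBB F=RRGW R=YBRR B=OOYB L=GWOO
After move 3 (F): F=GRWR U=WWOW R=BBBR D=RYYG L=GYOG
After move 4 (U'): U=WWWO F=GYWR R=GRBR B=BBYB L=OOOG
After move 5 (R'): R=RRGB U=WYWB F=GWWO D=RYYR B=GBYB
After move 6 (U): U=WWBY F=RRWO R=GBGB B=OOYB L=GWOG
Query: B face = OOYB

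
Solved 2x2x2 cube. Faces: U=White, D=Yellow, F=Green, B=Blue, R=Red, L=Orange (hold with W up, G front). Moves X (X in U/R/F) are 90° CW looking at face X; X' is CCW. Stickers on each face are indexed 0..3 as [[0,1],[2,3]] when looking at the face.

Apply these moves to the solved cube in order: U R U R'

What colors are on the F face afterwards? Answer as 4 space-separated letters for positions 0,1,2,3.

After move 1 (U): U=WWWW F=RRGG R=BBRR B=OOBB L=GGOO
After move 2 (R): R=RBRB U=WRWG F=RYGY D=YBYO B=WOWB
After move 3 (U): U=WWGR F=RBGY R=WORB B=GGWB L=RYOO
After move 4 (R'): R=OBWR U=WWGG F=RWGR D=YBYY B=OGBB
Query: F face = RWGR

Answer: R W G R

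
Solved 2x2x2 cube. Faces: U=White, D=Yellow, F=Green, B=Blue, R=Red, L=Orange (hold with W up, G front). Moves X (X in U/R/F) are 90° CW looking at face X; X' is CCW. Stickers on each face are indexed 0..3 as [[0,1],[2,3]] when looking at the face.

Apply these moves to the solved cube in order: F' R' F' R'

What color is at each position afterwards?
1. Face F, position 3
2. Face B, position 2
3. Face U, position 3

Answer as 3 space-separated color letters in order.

Answer: Y W Y

Derivation:
After move 1 (F'): F=GGGG U=WWRR R=YRYR D=OOYY L=OWOW
After move 2 (R'): R=RRYY U=WBRB F=GWGR D=OGYG B=YBOB
After move 3 (F'): F=WRGG U=WBRY R=GROY D=WWYG L=OBOR
After move 4 (R'): R=RYGO U=WORY F=WBGY D=WRYG B=GBWB
Query 1: F[3] = Y
Query 2: B[2] = W
Query 3: U[3] = Y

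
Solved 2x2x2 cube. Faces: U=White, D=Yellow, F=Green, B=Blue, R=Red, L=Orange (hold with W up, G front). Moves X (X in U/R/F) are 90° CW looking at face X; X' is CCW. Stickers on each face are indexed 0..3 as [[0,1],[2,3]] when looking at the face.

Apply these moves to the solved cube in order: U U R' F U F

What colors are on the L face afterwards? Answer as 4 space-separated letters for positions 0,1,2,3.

Answer: G O O O

Derivation:
After move 1 (U): U=WWWW F=RRGG R=BBRR B=OOBB L=GGOO
After move 2 (U): U=WWWW F=BBGG R=OORR B=GGBB L=RROO
After move 3 (R'): R=OROR U=WBWG F=BWGW D=YBYG B=YGYB
After move 4 (F): F=GBWW U=WBOR R=WRGR D=OOYG L=RYOB
After move 5 (U): U=OWRB F=WRWW R=YGGR B=RYYB L=GBOB
After move 6 (F): F=WWWR U=OWBB R=RGBR D=GYYG L=GOOO
Query: L face = GOOO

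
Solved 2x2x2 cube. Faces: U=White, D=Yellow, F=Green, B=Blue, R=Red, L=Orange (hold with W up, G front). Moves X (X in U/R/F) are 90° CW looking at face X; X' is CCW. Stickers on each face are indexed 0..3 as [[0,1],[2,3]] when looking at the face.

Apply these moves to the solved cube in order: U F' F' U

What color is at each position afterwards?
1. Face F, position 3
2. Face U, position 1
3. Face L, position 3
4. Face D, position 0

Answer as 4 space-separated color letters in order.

Answer: R W B W

Derivation:
After move 1 (U): U=WWWW F=RRGG R=BBRR B=OOBB L=GGOO
After move 2 (F'): F=RGRG U=WWBR R=YBYR D=GOYY L=GWOW
After move 3 (F'): F=GGRR U=WWYY R=OBGR D=WWYY L=GROB
After move 4 (U): U=YWYW F=OBRR R=OOGR B=GRBB L=GGOB
Query 1: F[3] = R
Query 2: U[1] = W
Query 3: L[3] = B
Query 4: D[0] = W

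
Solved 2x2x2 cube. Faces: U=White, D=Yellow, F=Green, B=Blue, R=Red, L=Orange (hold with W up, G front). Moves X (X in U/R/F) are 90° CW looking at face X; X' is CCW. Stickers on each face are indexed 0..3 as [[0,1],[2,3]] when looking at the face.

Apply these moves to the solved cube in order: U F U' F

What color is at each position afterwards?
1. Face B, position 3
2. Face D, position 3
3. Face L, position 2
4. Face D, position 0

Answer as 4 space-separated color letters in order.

Answer: B Y O W

Derivation:
After move 1 (U): U=WWWW F=RRGG R=BBRR B=OOBB L=GGOO
After move 2 (F): F=GRGR U=WWOG R=WBWR D=RBYY L=GYOY
After move 3 (U'): U=WGWO F=GYGR R=GRWR B=WBBB L=OOOY
After move 4 (F): F=GGRY U=WGYO R=WROR D=WGYY L=OROB
Query 1: B[3] = B
Query 2: D[3] = Y
Query 3: L[2] = O
Query 4: D[0] = W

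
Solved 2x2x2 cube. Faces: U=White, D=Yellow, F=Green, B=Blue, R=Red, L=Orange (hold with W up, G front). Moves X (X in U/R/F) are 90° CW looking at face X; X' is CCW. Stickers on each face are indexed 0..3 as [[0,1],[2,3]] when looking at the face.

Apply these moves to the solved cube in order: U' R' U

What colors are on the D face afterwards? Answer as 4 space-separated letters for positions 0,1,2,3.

After move 1 (U'): U=WWWW F=OOGG R=GGRR B=RRBB L=BBOO
After move 2 (R'): R=GRGR U=WBWR F=OWGW D=YOYG B=YRYB
After move 3 (U): U=WWRB F=GRGW R=YRGR B=BBYB L=OWOO
Query: D face = YOYG

Answer: Y O Y G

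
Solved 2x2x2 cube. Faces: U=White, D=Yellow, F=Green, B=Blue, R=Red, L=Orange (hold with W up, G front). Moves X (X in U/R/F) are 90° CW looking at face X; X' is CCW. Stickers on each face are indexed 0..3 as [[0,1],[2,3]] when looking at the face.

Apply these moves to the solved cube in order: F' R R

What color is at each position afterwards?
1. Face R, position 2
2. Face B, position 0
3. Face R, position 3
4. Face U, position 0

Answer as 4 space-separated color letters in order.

Answer: R G Y W

Derivation:
After move 1 (F'): F=GGGG U=WWRR R=YRYR D=OOYY L=OWOW
After move 2 (R): R=YYRR U=WGRG F=GOGY D=OBYB B=RBWB
After move 3 (R): R=RYRY U=WORY F=GBGB D=OWYR B=GBGB
Query 1: R[2] = R
Query 2: B[0] = G
Query 3: R[3] = Y
Query 4: U[0] = W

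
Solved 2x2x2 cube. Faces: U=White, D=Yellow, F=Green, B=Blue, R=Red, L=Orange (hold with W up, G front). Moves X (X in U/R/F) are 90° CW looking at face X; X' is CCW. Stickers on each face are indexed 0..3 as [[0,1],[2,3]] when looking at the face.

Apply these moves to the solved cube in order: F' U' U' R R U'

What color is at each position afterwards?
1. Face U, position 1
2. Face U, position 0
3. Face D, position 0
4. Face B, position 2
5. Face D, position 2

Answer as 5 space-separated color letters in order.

Answer: Y O O B Y

Derivation:
After move 1 (F'): F=GGGG U=WWRR R=YRYR D=OOYY L=OWOW
After move 2 (U'): U=WRWR F=OWGG R=GGYR B=YRBB L=BBOW
After move 3 (U'): U=RRWW F=BBGG R=OWYR B=GGBB L=YROW
After move 4 (R): R=YORW U=RBWG F=BOGY D=OBYG B=WGRB
After move 5 (R): R=RYWO U=ROWY F=BBGG D=ORYW B=GGBB
After move 6 (U'): U=OYRW F=YRGG R=BBWO B=RYBB L=GGOW
Query 1: U[1] = Y
Query 2: U[0] = O
Query 3: D[0] = O
Query 4: B[2] = B
Query 5: D[2] = Y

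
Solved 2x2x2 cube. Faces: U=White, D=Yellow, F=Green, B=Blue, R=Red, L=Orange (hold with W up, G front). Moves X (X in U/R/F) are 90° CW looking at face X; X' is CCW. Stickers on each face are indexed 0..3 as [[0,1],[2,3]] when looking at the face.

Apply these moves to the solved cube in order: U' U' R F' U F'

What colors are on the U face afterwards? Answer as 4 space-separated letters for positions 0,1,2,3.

After move 1 (U'): U=WWWW F=OOGG R=GGRR B=RRBB L=BBOO
After move 2 (U'): U=WWWW F=BBGG R=OORR B=GGBB L=RROO
After move 3 (R): R=RORO U=WBWG F=BYGY D=YBYG B=WGWB
After move 4 (F'): F=YYBG U=WBRR R=BOYO D=ROYG L=RGOW
After move 5 (U): U=RWRB F=BOBG R=WGYO B=RGWB L=YYOW
After move 6 (F'): F=OGBB U=RWWY R=OGRO D=YWYG L=YBOR
Query: U face = RWWY

Answer: R W W Y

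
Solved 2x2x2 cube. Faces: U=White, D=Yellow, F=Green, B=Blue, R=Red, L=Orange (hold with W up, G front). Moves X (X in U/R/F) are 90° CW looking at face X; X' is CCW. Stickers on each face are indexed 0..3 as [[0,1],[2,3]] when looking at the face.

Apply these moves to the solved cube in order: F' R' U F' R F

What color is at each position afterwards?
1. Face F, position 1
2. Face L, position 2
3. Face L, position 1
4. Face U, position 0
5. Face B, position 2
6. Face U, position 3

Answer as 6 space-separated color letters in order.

After move 1 (F'): F=GGGG U=WWRR R=YRYR D=OOYY L=OWOW
After move 2 (R'): R=RRYY U=WBRB F=GWGR D=OGYG B=YBOB
After move 3 (U): U=RWBB F=RRGR R=YBYY B=OWOB L=GWOW
After move 4 (F'): F=RRRG U=RWYY R=GBOY D=WWYG L=GBOB
After move 5 (R): R=OGYB U=RRYG F=RWRG D=WOYO B=YWWB
After move 6 (F): F=RRGW U=RRBB R=YGGB D=YOYO L=GWOO
Query 1: F[1] = R
Query 2: L[2] = O
Query 3: L[1] = W
Query 4: U[0] = R
Query 5: B[2] = W
Query 6: U[3] = B

Answer: R O W R W B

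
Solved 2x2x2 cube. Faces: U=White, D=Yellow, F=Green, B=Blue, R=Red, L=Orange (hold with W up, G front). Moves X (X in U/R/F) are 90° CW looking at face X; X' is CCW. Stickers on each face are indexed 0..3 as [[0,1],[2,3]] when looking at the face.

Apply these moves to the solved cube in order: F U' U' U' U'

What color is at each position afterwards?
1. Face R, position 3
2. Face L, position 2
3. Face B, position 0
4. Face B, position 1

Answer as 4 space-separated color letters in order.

After move 1 (F): F=GGGG U=WWOO R=WRWR D=RRYY L=OYOY
After move 2 (U'): U=WOWO F=OYGG R=GGWR B=WRBB L=BBOY
After move 3 (U'): U=OOWW F=BBGG R=OYWR B=GGBB L=WROY
After move 4 (U'): U=OWOW F=WRGG R=BBWR B=OYBB L=GGOY
After move 5 (U'): U=WWOO F=GGGG R=WRWR B=BBBB L=OYOY
Query 1: R[3] = R
Query 2: L[2] = O
Query 3: B[0] = B
Query 4: B[1] = B

Answer: R O B B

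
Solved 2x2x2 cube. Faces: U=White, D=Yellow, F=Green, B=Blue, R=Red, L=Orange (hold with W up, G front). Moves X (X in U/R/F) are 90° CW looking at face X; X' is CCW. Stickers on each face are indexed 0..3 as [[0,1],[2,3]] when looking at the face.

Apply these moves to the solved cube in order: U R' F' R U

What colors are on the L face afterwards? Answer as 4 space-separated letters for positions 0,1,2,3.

After move 1 (U): U=WWWW F=RRGG R=BBRR B=OOBB L=GGOO
After move 2 (R'): R=BRBR U=WBWO F=RWGW D=YRYG B=YOYB
After move 3 (F'): F=WWRG U=WBBB R=RRYR D=GOYG L=GOOW
After move 4 (R): R=YRRR U=WWBG F=WORG D=GYYY B=BOBB
After move 5 (U): U=BWGW F=YRRG R=BORR B=GOBB L=WOOW
Query: L face = WOOW

Answer: W O O W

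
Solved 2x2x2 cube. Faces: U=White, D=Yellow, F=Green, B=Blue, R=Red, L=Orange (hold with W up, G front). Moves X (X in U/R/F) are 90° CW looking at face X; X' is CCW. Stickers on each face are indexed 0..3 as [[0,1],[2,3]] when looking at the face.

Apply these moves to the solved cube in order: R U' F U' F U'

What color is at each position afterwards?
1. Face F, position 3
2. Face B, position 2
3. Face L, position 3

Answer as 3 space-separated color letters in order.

Answer: Y W G

Derivation:
After move 1 (R): R=RRRR U=WGWG F=GYGY D=YBYB B=WBWB
After move 2 (U'): U=GGWW F=OOGY R=GYRR B=RRWB L=WBOO
After move 3 (F): F=GOYO U=GGOB R=WYWR D=RGYB L=WYOB
After move 4 (U'): U=GBGO F=WYYO R=GOWR B=WYWB L=RROB
After move 5 (F): F=YWOY U=GBBR R=GOOR D=WGYB L=RROG
After move 6 (U'): U=BRGB F=RROY R=YWOR B=GOWB L=WYOG
Query 1: F[3] = Y
Query 2: B[2] = W
Query 3: L[3] = G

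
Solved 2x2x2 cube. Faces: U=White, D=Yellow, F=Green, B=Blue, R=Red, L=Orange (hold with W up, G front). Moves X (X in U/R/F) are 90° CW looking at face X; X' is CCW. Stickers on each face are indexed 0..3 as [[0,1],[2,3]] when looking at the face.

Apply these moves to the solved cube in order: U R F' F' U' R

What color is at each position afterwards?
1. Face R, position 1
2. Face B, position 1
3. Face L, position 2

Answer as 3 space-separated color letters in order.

After move 1 (U): U=WWWW F=RRGG R=BBRR B=OOBB L=GGOO
After move 2 (R): R=RBRB U=WRWG F=RYGY D=YBYO B=WOWB
After move 3 (F'): F=YYRG U=WRRR R=BBYB D=GOYO L=GGOW
After move 4 (F'): F=YGYR U=WRBY R=OBGB D=GWYO L=GROR
After move 5 (U'): U=RYWB F=GRYR R=YGGB B=OBWB L=WOOR
After move 6 (R): R=GYBG U=RRWR F=GWYO D=GWYO B=BBYB
Query 1: R[1] = Y
Query 2: B[1] = B
Query 3: L[2] = O

Answer: Y B O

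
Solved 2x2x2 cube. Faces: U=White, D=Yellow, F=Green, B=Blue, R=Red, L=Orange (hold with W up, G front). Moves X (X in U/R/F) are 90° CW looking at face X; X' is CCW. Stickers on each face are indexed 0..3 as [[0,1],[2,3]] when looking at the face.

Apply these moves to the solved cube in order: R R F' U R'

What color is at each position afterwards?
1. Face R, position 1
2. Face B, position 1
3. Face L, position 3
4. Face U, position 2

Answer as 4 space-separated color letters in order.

After move 1 (R): R=RRRR U=WGWG F=GYGY D=YBYB B=WBWB
After move 2 (R): R=RRRR U=WYWY F=GBGB D=YWYW B=GBGB
After move 3 (F'): F=BBGG U=WYRR R=WRYR D=OOYW L=OYOW
After move 4 (U): U=RWRY F=WRGG R=GBYR B=OYGB L=BBOW
After move 5 (R'): R=BRGY U=RGRO F=WWGY D=ORYG B=WYOB
Query 1: R[1] = R
Query 2: B[1] = Y
Query 3: L[3] = W
Query 4: U[2] = R

Answer: R Y W R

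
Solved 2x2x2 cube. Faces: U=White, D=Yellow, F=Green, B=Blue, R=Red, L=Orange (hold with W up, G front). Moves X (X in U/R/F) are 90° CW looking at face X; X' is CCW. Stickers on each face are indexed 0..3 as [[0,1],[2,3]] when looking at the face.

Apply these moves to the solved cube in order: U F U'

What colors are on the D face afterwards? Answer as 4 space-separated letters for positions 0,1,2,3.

Answer: R B Y Y

Derivation:
After move 1 (U): U=WWWW F=RRGG R=BBRR B=OOBB L=GGOO
After move 2 (F): F=GRGR U=WWOG R=WBWR D=RBYY L=GYOY
After move 3 (U'): U=WGWO F=GYGR R=GRWR B=WBBB L=OOOY
Query: D face = RBYY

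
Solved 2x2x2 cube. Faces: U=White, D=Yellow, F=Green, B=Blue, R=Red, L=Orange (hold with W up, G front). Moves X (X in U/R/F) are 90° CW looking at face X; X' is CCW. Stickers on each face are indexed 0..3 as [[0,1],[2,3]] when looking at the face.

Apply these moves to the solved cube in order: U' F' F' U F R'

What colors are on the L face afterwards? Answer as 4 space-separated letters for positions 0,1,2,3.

After move 1 (U'): U=WWWW F=OOGG R=GGRR B=RRBB L=BBOO
After move 2 (F'): F=OGOG U=WWGR R=YGYR D=BOYY L=BWOW
After move 3 (F'): F=GGOO U=WWYY R=OGBR D=WWYY L=BROG
After move 4 (U): U=YWYW F=OGOO R=RRBR B=BRBB L=GGOG
After move 5 (F): F=OOOG U=YWGG R=YRWR D=BRYY L=GWOW
After move 6 (R'): R=RRYW U=YBGB F=OWOG D=BOYG B=YRRB
Query: L face = GWOW

Answer: G W O W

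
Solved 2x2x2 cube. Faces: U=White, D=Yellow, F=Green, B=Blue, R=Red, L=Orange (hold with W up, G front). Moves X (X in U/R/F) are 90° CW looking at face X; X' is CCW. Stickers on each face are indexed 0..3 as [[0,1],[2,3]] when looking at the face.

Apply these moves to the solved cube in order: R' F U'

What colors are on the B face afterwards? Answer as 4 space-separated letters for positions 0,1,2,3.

After move 1 (R'): R=RRRR U=WBWB F=GWGW D=YGYG B=YBYB
After move 2 (F): F=GGWW U=WBOO R=WRBR D=RRYG L=OYOG
After move 3 (U'): U=BOWO F=OYWW R=GGBR B=WRYB L=YBOG
Query: B face = WRYB

Answer: W R Y B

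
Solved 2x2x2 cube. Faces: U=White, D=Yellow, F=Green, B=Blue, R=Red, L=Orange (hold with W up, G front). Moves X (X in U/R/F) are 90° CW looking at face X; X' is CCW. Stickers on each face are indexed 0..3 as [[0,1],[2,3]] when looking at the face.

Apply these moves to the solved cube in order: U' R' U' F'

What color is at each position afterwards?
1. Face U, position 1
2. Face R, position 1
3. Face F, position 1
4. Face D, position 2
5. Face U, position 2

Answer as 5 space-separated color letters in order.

After move 1 (U'): U=WWWW F=OOGG R=GGRR B=RRBB L=BBOO
After move 2 (R'): R=GRGR U=WBWR F=OWGW D=YOYG B=YRYB
After move 3 (U'): U=BRWW F=BBGW R=OWGR B=GRYB L=YROO
After move 4 (F'): F=BWBG U=BROG R=OWYR D=ROYG L=YWOW
Query 1: U[1] = R
Query 2: R[1] = W
Query 3: F[1] = W
Query 4: D[2] = Y
Query 5: U[2] = O

Answer: R W W Y O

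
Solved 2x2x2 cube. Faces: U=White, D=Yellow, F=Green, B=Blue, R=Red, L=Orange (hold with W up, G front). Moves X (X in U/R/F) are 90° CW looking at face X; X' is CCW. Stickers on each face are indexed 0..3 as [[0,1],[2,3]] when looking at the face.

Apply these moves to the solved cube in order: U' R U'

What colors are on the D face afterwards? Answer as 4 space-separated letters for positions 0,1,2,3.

After move 1 (U'): U=WWWW F=OOGG R=GGRR B=RRBB L=BBOO
After move 2 (R): R=RGRG U=WOWG F=OYGY D=YBYR B=WRWB
After move 3 (U'): U=OGWW F=BBGY R=OYRG B=RGWB L=WROO
Query: D face = YBYR

Answer: Y B Y R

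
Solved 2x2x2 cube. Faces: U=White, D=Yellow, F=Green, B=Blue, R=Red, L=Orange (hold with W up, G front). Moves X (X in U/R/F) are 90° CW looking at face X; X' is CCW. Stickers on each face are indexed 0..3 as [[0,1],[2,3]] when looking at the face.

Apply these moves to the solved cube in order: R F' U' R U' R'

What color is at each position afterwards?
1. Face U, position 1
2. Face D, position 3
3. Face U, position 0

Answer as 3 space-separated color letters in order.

Answer: R B G

Derivation:
After move 1 (R): R=RRRR U=WGWG F=GYGY D=YBYB B=WBWB
After move 2 (F'): F=YYGG U=WGRR R=BRYR D=OOYB L=OGOW
After move 3 (U'): U=GRWR F=OGGG R=YYYR B=BRWB L=WBOW
After move 4 (R): R=YYRY U=GGWG F=OOGB D=OWYB B=RRRB
After move 5 (U'): U=GGGW F=WBGB R=OORY B=YYRB L=RROW
After move 6 (R'): R=OYOR U=GRGY F=WGGW D=OBYB B=BYWB
Query 1: U[1] = R
Query 2: D[3] = B
Query 3: U[0] = G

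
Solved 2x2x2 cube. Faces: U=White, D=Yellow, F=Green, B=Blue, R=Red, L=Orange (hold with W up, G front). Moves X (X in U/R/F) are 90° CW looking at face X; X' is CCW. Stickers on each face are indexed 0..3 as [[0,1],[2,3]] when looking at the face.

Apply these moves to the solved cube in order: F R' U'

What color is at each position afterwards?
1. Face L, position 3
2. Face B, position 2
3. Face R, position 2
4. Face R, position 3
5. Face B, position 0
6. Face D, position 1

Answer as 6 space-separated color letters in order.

After move 1 (F): F=GGGG U=WWOO R=WRWR D=RRYY L=OYOY
After move 2 (R'): R=RRWW U=WBOB F=GWGO D=RGYG B=YBRB
After move 3 (U'): U=BBWO F=OYGO R=GWWW B=RRRB L=YBOY
Query 1: L[3] = Y
Query 2: B[2] = R
Query 3: R[2] = W
Query 4: R[3] = W
Query 5: B[0] = R
Query 6: D[1] = G

Answer: Y R W W R G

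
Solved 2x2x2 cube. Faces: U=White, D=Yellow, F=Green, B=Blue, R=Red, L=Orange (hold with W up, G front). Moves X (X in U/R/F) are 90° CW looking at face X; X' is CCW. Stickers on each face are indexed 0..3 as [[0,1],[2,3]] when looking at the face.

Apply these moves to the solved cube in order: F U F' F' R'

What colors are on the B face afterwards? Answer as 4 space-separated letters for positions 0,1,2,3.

After move 1 (F): F=GGGG U=WWOO R=WRWR D=RRYY L=OYOY
After move 2 (U): U=OWOW F=WRGG R=BBWR B=OYBB L=GGOY
After move 3 (F'): F=RGWG U=OWBW R=RBRR D=GYYY L=GWOO
After move 4 (F'): F=GGRW U=OWRR R=YBGR D=WOYY L=GWOB
After move 5 (R'): R=BRYG U=OBRO F=GWRR D=WGYW B=YYOB
Query: B face = YYOB

Answer: Y Y O B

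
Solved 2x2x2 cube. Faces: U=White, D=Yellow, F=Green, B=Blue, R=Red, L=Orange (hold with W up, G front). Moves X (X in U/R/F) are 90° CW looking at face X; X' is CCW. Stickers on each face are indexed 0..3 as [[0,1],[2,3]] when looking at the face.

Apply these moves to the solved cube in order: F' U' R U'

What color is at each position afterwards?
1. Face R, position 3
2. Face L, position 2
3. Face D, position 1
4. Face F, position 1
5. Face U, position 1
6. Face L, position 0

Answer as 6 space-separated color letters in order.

After move 1 (F'): F=GGGG U=WWRR R=YRYR D=OOYY L=OWOW
After move 2 (U'): U=WRWR F=OWGG R=GGYR B=YRBB L=BBOW
After move 3 (R): R=YGRG U=WWWG F=OOGY D=OBYY B=RRRB
After move 4 (U'): U=WGWW F=BBGY R=OORG B=YGRB L=RROW
Query 1: R[3] = G
Query 2: L[2] = O
Query 3: D[1] = B
Query 4: F[1] = B
Query 5: U[1] = G
Query 6: L[0] = R

Answer: G O B B G R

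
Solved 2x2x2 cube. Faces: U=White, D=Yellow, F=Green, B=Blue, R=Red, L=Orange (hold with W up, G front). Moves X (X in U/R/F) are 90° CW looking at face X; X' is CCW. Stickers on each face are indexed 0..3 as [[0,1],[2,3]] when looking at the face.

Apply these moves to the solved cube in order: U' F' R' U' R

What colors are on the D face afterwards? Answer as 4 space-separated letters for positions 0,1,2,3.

Answer: B O Y G

Derivation:
After move 1 (U'): U=WWWW F=OOGG R=GGRR B=RRBB L=BBOO
After move 2 (F'): F=OGOG U=WWGR R=YGYR D=BOYY L=BWOW
After move 3 (R'): R=GRYY U=WBGR F=OWOR D=BGYG B=YROB
After move 4 (U'): U=BRWG F=BWOR R=OWYY B=GROB L=YROW
After move 5 (R): R=YOYW U=BWWR F=BGOG D=BOYG B=GRRB
Query: D face = BOYG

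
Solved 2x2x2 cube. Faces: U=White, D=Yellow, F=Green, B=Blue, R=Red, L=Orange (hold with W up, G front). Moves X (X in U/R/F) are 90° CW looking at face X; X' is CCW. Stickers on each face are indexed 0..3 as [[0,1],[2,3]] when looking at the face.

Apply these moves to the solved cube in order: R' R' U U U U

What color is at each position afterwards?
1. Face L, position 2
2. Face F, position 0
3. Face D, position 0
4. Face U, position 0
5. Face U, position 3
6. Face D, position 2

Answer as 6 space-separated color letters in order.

After move 1 (R'): R=RRRR U=WBWB F=GWGW D=YGYG B=YBYB
After move 2 (R'): R=RRRR U=WYWY F=GBGB D=YWYW B=GBGB
After move 3 (U): U=WWYY F=RRGB R=GBRR B=OOGB L=GBOO
After move 4 (U): U=YWYW F=GBGB R=OORR B=GBGB L=RROO
After move 5 (U): U=YYWW F=OOGB R=GBRR B=RRGB L=GBOO
After move 6 (U): U=WYWY F=GBGB R=RRRR B=GBGB L=OOOO
Query 1: L[2] = O
Query 2: F[0] = G
Query 3: D[0] = Y
Query 4: U[0] = W
Query 5: U[3] = Y
Query 6: D[2] = Y

Answer: O G Y W Y Y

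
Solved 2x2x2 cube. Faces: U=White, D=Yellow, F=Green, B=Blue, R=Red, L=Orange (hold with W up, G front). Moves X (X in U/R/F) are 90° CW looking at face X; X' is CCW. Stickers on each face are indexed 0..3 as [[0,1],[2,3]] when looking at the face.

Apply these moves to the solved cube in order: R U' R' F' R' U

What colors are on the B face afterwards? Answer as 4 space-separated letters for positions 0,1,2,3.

Answer: W R O B

Derivation:
After move 1 (R): R=RRRR U=WGWG F=GYGY D=YBYB B=WBWB
After move 2 (U'): U=GGWW F=OOGY R=GYRR B=RRWB L=WBOO
After move 3 (R'): R=YRGR U=GWWR F=OGGW D=YOYY B=BRBB
After move 4 (F'): F=GWOG U=GWYG R=ORYR D=BOYY L=WROW
After move 5 (R'): R=RROY U=GBYB F=GWOG D=BWYG B=YROB
After move 6 (U): U=YGBB F=RROG R=YROY B=WROB L=GWOW
Query: B face = WROB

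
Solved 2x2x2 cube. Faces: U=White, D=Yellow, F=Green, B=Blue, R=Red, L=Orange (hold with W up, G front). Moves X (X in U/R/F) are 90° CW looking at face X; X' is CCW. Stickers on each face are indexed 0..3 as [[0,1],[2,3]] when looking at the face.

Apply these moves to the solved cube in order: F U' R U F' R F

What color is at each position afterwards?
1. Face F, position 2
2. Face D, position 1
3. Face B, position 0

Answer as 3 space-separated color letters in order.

Answer: W R R

Derivation:
After move 1 (F): F=GGGG U=WWOO R=WRWR D=RRYY L=OYOY
After move 2 (U'): U=WOWO F=OYGG R=GGWR B=WRBB L=BBOY
After move 3 (R): R=WGRG U=WYWG F=ORGY D=RBYW B=OROB
After move 4 (U): U=WWGY F=WGGY R=ORRG B=BBOB L=OROY
After move 5 (F'): F=GYWG U=WWOR R=BRRG D=RYYW L=OYOG
After move 6 (R): R=RBGR U=WYOG F=GYWW D=ROYB B=RBWB
After move 7 (F): F=WGWY U=WYGY R=OBGR D=GRYB L=OROO
Query 1: F[2] = W
Query 2: D[1] = R
Query 3: B[0] = R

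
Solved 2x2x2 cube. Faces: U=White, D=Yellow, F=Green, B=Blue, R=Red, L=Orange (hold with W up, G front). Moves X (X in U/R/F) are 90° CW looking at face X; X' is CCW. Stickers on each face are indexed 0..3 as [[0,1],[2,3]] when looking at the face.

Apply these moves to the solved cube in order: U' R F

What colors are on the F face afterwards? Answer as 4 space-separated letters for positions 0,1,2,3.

After move 1 (U'): U=WWWW F=OOGG R=GGRR B=RRBB L=BBOO
After move 2 (R): R=RGRG U=WOWG F=OYGY D=YBYR B=WRWB
After move 3 (F): F=GOYY U=WOOB R=WGGG D=RRYR L=BYOB
Query: F face = GOYY

Answer: G O Y Y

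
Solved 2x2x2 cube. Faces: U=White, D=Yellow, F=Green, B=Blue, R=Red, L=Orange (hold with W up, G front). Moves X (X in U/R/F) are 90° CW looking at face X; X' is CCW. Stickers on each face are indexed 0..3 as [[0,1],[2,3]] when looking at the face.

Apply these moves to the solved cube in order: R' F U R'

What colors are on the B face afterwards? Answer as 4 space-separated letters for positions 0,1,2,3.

Answer: G Y R B

Derivation:
After move 1 (R'): R=RRRR U=WBWB F=GWGW D=YGYG B=YBYB
After move 2 (F): F=GGWW U=WBOO R=WRBR D=RRYG L=OYOG
After move 3 (U): U=OWOB F=WRWW R=YBBR B=OYYB L=GGOG
After move 4 (R'): R=BRYB U=OYOO F=WWWB D=RRYW B=GYRB
Query: B face = GYRB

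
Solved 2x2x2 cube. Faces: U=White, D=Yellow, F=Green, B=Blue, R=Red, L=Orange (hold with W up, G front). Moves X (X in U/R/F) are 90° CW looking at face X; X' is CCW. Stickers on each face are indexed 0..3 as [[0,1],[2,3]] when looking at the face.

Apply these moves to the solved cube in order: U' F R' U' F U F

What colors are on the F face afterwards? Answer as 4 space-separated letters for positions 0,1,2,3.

After move 1 (U'): U=WWWW F=OOGG R=GGRR B=RRBB L=BBOO
After move 2 (F): F=GOGO U=WWOB R=WGWR D=RGYY L=BYOY
After move 3 (R'): R=GRWW U=WBOR F=GWGB D=ROYO B=YRGB
After move 4 (U'): U=BRWO F=BYGB R=GWWW B=GRGB L=YROY
After move 5 (F): F=GBBY U=BRYR R=WWOW D=WGYO L=YROO
After move 6 (U): U=YBRR F=WWBY R=GROW B=YRGB L=GBOO
After move 7 (F): F=BWYW U=YBOB R=RRRW D=OGYO L=GWOG
Query: F face = BWYW

Answer: B W Y W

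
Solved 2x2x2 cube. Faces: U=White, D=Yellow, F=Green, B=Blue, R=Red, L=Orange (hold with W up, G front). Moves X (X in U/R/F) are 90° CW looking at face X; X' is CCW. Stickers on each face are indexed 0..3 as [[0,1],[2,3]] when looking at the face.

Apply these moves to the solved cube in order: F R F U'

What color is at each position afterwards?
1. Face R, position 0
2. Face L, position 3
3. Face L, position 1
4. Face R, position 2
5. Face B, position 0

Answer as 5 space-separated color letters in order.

After move 1 (F): F=GGGG U=WWOO R=WRWR D=RRYY L=OYOY
After move 2 (R): R=WWRR U=WGOG F=GRGY D=RBYB B=OBWB
After move 3 (F): F=GGYR U=WGYY R=OWGR D=RWYB L=OROB
After move 4 (U'): U=GYWY F=ORYR R=GGGR B=OWWB L=OBOB
Query 1: R[0] = G
Query 2: L[3] = B
Query 3: L[1] = B
Query 4: R[2] = G
Query 5: B[0] = O

Answer: G B B G O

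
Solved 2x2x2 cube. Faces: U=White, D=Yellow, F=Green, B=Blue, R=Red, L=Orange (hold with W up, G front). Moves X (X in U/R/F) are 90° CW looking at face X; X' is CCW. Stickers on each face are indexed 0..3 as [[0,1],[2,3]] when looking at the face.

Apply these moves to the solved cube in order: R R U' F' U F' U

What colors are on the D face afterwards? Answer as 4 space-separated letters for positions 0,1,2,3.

Answer: B W Y W

Derivation:
After move 1 (R): R=RRRR U=WGWG F=GYGY D=YBYB B=WBWB
After move 2 (R): R=RRRR U=WYWY F=GBGB D=YWYW B=GBGB
After move 3 (U'): U=YYWW F=OOGB R=GBRR B=RRGB L=GBOO
After move 4 (F'): F=OBOG U=YYGR R=WBYR D=BOYW L=GWOW
After move 5 (U): U=GYRY F=WBOG R=RRYR B=GWGB L=OBOW
After move 6 (F'): F=BGWO U=GYRY R=ORBR D=BWYW L=OYOR
After move 7 (U): U=RGYY F=ORWO R=GWBR B=OYGB L=BGOR
Query: D face = BWYW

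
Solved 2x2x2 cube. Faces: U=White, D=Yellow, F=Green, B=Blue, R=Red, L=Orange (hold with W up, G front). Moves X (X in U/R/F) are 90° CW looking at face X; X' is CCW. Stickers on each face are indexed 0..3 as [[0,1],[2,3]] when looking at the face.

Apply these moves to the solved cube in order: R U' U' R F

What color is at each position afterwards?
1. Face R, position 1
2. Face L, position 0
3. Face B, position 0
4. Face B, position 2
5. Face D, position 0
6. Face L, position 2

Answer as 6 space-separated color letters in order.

After move 1 (R): R=RRRR U=WGWG F=GYGY D=YBYB B=WBWB
After move 2 (U'): U=GGWW F=OOGY R=GYRR B=RRWB L=WBOO
After move 3 (U'): U=GWGW F=WBGY R=OORR B=GYWB L=RROO
After move 4 (R): R=RORO U=GBGY F=WBGB D=YWYG B=WYWB
After move 5 (F): F=GWBB U=GBOR R=GOYO D=RRYG L=RYOW
Query 1: R[1] = O
Query 2: L[0] = R
Query 3: B[0] = W
Query 4: B[2] = W
Query 5: D[0] = R
Query 6: L[2] = O

Answer: O R W W R O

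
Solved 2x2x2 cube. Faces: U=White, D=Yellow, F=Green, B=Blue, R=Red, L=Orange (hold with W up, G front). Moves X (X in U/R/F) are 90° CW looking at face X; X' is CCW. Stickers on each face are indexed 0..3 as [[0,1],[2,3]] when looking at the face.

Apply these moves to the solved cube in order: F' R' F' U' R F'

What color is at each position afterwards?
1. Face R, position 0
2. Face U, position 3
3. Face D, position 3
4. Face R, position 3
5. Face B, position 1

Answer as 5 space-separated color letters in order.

Answer: O Y G R R

Derivation:
After move 1 (F'): F=GGGG U=WWRR R=YRYR D=OOYY L=OWOW
After move 2 (R'): R=RRYY U=WBRB F=GWGR D=OGYG B=YBOB
After move 3 (F'): F=WRGG U=WBRY R=GROY D=WWYG L=OBOR
After move 4 (U'): U=BYWR F=OBGG R=WROY B=GROB L=YBOR
After move 5 (R): R=OWYR U=BBWG F=OWGG D=WOYG B=RRYB
After move 6 (F'): F=WGOG U=BBOY R=OWWR D=BRYG L=YGOW
Query 1: R[0] = O
Query 2: U[3] = Y
Query 3: D[3] = G
Query 4: R[3] = R
Query 5: B[1] = R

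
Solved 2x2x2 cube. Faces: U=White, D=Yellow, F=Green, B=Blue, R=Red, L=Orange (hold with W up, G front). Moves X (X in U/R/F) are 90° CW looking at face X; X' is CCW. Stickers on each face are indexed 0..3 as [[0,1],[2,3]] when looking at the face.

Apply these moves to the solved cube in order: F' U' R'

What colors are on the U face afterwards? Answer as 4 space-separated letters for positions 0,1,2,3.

After move 1 (F'): F=GGGG U=WWRR R=YRYR D=OOYY L=OWOW
After move 2 (U'): U=WRWR F=OWGG R=GGYR B=YRBB L=BBOW
After move 3 (R'): R=GRGY U=WBWY F=ORGR D=OWYG B=YROB
Query: U face = WBWY

Answer: W B W Y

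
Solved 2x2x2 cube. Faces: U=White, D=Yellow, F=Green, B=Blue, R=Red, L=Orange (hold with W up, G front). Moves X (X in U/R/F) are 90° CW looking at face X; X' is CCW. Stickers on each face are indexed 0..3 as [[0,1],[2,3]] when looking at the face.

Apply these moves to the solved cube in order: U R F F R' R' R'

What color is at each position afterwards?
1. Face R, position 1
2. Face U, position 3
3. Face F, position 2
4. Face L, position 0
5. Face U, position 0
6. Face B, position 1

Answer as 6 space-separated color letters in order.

After move 1 (U): U=WWWW F=RRGG R=BBRR B=OOBB L=GGOO
After move 2 (R): R=RBRB U=WRWG F=RYGY D=YBYO B=WOWB
After move 3 (F): F=GRYY U=WROG R=WBGB D=RRYO L=GYOB
After move 4 (F): F=YGYR U=WRBY R=OBGB D=GWYO L=GROR
After move 5 (R'): R=BBOG U=WWBW F=YRYY D=GGYR B=OOWB
After move 6 (R'): R=BGBO U=WWBO F=YWYW D=GRYY B=ROGB
After move 7 (R'): R=GOBB U=WGBR F=YWYO D=GWYW B=YORB
Query 1: R[1] = O
Query 2: U[3] = R
Query 3: F[2] = Y
Query 4: L[0] = G
Query 5: U[0] = W
Query 6: B[1] = O

Answer: O R Y G W O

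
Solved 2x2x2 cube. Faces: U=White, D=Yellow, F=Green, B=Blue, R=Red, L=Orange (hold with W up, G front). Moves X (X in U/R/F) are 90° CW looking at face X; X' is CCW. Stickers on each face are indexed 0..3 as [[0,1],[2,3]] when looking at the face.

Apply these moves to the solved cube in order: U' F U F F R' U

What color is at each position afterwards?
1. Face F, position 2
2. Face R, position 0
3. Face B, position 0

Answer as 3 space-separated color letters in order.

Answer: G Y G

Derivation:
After move 1 (U'): U=WWWW F=OOGG R=GGRR B=RRBB L=BBOO
After move 2 (F): F=GOGO U=WWOB R=WGWR D=RGYY L=BYOY
After move 3 (U): U=OWBW F=WGGO R=RRWR B=BYBB L=GOOY
After move 4 (F): F=GWOG U=OWYO R=BRWR D=WRYY L=GROG
After move 5 (F): F=OGGW U=OWGR R=YROR D=WBYY L=GWOR
After move 6 (R'): R=RRYO U=OBGB F=OWGR D=WGYW B=YYBB
After move 7 (U): U=GOBB F=RRGR R=YYYO B=GWBB L=OWOR
Query 1: F[2] = G
Query 2: R[0] = Y
Query 3: B[0] = G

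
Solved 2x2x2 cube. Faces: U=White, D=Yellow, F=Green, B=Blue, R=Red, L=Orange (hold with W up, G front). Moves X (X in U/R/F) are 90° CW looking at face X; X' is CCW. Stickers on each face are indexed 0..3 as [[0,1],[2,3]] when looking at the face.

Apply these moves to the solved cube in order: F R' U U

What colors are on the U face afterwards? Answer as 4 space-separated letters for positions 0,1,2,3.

Answer: B O B W

Derivation:
After move 1 (F): F=GGGG U=WWOO R=WRWR D=RRYY L=OYOY
After move 2 (R'): R=RRWW U=WBOB F=GWGO D=RGYG B=YBRB
After move 3 (U): U=OWBB F=RRGO R=YBWW B=OYRB L=GWOY
After move 4 (U): U=BOBW F=YBGO R=OYWW B=GWRB L=RROY
Query: U face = BOBW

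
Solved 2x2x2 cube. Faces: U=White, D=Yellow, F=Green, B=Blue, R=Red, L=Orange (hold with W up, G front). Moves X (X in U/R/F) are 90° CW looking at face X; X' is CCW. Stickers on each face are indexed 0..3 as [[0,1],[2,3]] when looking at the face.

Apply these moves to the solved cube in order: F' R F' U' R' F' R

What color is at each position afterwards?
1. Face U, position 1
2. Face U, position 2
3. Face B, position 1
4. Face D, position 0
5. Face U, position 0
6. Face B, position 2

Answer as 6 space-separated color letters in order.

Answer: Y Y Y B G W

Derivation:
After move 1 (F'): F=GGGG U=WWRR R=YRYR D=OOYY L=OWOW
After move 2 (R): R=YYRR U=WGRG F=GOGY D=OBYB B=RBWB
After move 3 (F'): F=OYGG U=WGYR R=BYOR D=WWYB L=OGOR
After move 4 (U'): U=GRWY F=OGGG R=OYOR B=BYWB L=RBOR
After move 5 (R'): R=YROO U=GWWB F=ORGY D=WGYG B=BYWB
After move 6 (F'): F=RYOG U=GWYO R=GRWO D=BRYG L=RBOW
After move 7 (R): R=WGOR U=GYYG F=RROG D=BWYB B=OYWB
Query 1: U[1] = Y
Query 2: U[2] = Y
Query 3: B[1] = Y
Query 4: D[0] = B
Query 5: U[0] = G
Query 6: B[2] = W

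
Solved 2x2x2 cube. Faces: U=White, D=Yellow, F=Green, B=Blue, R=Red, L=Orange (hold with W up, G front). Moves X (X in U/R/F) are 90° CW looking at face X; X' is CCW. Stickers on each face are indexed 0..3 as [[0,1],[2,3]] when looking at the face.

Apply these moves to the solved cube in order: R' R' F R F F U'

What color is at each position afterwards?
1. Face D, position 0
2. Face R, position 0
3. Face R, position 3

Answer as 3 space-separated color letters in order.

After move 1 (R'): R=RRRR U=WBWB F=GWGW D=YGYG B=YBYB
After move 2 (R'): R=RRRR U=WYWY F=GBGB D=YWYW B=GBGB
After move 3 (F): F=GGBB U=WYOO R=WRYR D=RRYW L=OYOW
After move 4 (R): R=YWRR U=WGOB F=GRBW D=RGYG B=OBYB
After move 5 (F): F=BGWR U=WGWY R=OWBR D=RYYG L=OROG
After move 6 (F): F=WBRG U=WGGR R=WWYR D=BOYG L=OROY
After move 7 (U'): U=GRWG F=ORRG R=WBYR B=WWYB L=OBOY
Query 1: D[0] = B
Query 2: R[0] = W
Query 3: R[3] = R

Answer: B W R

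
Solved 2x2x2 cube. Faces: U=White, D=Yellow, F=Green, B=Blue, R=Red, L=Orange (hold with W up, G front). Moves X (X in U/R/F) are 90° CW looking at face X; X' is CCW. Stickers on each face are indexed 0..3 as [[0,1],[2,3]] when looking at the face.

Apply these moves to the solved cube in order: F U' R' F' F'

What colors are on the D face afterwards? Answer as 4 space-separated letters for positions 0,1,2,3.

After move 1 (F): F=GGGG U=WWOO R=WRWR D=RRYY L=OYOY
After move 2 (U'): U=WOWO F=OYGG R=GGWR B=WRBB L=BBOY
After move 3 (R'): R=GRGW U=WBWW F=OOGO D=RYYG B=YRRB
After move 4 (F'): F=OOOG U=WBGG R=YRRW D=BYYG L=BWOW
After move 5 (F'): F=OGOO U=WBYR R=YRBW D=WWYG L=BGOG
Query: D face = WWYG

Answer: W W Y G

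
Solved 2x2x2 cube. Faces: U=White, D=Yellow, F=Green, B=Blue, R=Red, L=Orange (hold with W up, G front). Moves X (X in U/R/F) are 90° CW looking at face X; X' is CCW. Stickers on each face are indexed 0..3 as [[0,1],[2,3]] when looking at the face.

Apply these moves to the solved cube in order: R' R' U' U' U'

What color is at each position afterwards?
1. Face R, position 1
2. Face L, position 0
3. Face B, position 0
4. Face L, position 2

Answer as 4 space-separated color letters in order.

Answer: B G O O

Derivation:
After move 1 (R'): R=RRRR U=WBWB F=GWGW D=YGYG B=YBYB
After move 2 (R'): R=RRRR U=WYWY F=GBGB D=YWYW B=GBGB
After move 3 (U'): U=YYWW F=OOGB R=GBRR B=RRGB L=GBOO
After move 4 (U'): U=YWYW F=GBGB R=OORR B=GBGB L=RROO
After move 5 (U'): U=WWYY F=RRGB R=GBRR B=OOGB L=GBOO
Query 1: R[1] = B
Query 2: L[0] = G
Query 3: B[0] = O
Query 4: L[2] = O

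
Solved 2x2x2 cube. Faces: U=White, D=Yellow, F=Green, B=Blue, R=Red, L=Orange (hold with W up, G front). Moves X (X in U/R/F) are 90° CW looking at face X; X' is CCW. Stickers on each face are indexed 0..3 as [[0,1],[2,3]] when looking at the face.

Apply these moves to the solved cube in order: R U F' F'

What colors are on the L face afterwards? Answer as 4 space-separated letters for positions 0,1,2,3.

Answer: G R O W

Derivation:
After move 1 (R): R=RRRR U=WGWG F=GYGY D=YBYB B=WBWB
After move 2 (U): U=WWGG F=RRGY R=WBRR B=OOWB L=GYOO
After move 3 (F'): F=RYRG U=WWWR R=BBYR D=YOYB L=GGOG
After move 4 (F'): F=YGRR U=WWBY R=OBYR D=GGYB L=GROW
Query: L face = GROW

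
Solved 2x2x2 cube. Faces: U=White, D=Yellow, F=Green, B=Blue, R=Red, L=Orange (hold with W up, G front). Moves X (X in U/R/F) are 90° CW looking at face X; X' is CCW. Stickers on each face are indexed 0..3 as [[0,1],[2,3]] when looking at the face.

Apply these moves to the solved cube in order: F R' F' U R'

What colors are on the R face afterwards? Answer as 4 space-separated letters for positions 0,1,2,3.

After move 1 (F): F=GGGG U=WWOO R=WRWR D=RRYY L=OYOY
After move 2 (R'): R=RRWW U=WBOB F=GWGO D=RGYG B=YBRB
After move 3 (F'): F=WOGG U=WBRW R=GRRW D=YYYG L=OBOO
After move 4 (U): U=RWWB F=GRGG R=YBRW B=OBRB L=WOOO
After move 5 (R'): R=BWYR U=RRWO F=GWGB D=YRYG B=GBYB
Query: R face = BWYR

Answer: B W Y R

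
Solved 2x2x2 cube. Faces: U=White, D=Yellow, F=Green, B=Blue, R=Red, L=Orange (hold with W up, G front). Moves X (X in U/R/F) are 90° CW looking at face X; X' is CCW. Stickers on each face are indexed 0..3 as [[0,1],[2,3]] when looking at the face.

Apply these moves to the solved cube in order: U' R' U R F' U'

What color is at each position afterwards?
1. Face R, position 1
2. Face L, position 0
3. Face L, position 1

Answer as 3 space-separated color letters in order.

Answer: G B B

Derivation:
After move 1 (U'): U=WWWW F=OOGG R=GGRR B=RRBB L=BBOO
After move 2 (R'): R=GRGR U=WBWR F=OWGW D=YOYG B=YRYB
After move 3 (U): U=WWRB F=GRGW R=YRGR B=BBYB L=OWOO
After move 4 (R): R=GYRR U=WRRW F=GOGG D=YYYB B=BBWB
After move 5 (F'): F=OGGG U=WRGR R=YYYR D=WOYB L=OWOR
After move 6 (U'): U=RRWG F=OWGG R=OGYR B=YYWB L=BBOR
Query 1: R[1] = G
Query 2: L[0] = B
Query 3: L[1] = B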